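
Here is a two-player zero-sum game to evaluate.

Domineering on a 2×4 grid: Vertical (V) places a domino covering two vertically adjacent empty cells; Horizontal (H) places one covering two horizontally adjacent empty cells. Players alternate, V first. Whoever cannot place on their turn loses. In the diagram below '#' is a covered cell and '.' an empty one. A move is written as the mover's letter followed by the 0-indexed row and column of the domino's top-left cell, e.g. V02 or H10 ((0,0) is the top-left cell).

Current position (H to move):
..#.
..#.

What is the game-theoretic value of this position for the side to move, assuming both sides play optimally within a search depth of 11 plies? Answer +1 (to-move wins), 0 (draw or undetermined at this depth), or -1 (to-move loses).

p1 H@[..#./..#.]: H00[###./..#.]+1* H10[..#./###.]+1
p2 V@[###./..#.]: V03[####/..##]-1*
p3 H@[####/..##]: H10[####/####]+1*
p4 V@[####/####] terminal -1; root [..#./..#.] d11

value(..#./..#., H) = +1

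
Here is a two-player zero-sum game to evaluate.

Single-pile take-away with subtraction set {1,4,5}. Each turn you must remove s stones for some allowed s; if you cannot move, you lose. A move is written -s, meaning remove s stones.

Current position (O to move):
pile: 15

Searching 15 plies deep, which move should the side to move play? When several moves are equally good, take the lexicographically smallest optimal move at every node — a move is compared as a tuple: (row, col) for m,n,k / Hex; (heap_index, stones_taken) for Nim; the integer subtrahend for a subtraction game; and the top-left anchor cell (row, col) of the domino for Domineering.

ply 1, O at 15 | -1=-1→14; -4=-1→11; -5=+1→10*
ply 2, X at 10 | -1=-1→9*; -4=-1→6; -5=-1→5
ply 3, O at 9 | -1=+1→8*; -4=-1→5; -5=-1→4
ply 4, X at 8 | -1=-1→7*; -4=-1→4; -5=-1→3
ply 5, O at 7 | -1=-1→6; -4=-1→3; -5=+1→2*
ply 6, X at 2 | -1=-1→1*
ply 7, O at 1 | -1=+1→0*
ply 8: 0 is terminal -1 (X); from 15 depth 15

O's best at [15]: -5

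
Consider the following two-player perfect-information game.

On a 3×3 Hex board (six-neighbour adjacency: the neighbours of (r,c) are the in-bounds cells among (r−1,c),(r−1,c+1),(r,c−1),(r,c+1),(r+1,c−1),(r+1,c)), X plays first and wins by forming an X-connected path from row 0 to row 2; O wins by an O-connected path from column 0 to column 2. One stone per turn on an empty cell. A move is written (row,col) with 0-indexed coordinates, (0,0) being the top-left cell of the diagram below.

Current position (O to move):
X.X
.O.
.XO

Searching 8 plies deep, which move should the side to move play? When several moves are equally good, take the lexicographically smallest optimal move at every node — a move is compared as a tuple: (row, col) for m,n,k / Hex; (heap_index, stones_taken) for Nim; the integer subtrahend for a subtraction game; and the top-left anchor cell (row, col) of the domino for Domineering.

O's best at [X.X/.O./.XO]: (1,2)

[X.X/.O./.XO] O move#1: (0,1):-1/XOX/.O./.XO, (1,0):-1/X.X/OO./.XO, (1,2):+1/X.X/.OO/.XO*, (2,0):-1/X.X/.O./OXO
[X.X/.OO/.XO] X move#2: (0,1):-1/XXX/.OO/.XO*, (1,0):-1/X.X/XOO/.XO, (2,0):-1/X.X/.OO/XXO
[XXX/.OO/.XO] O move#3: (1,0):+1/XXX/OOO/.XO*, (2,0):+1/XXX/.OO/OXO
[XXX/OOO/.XO] end (terminal -1, X#4); searched X.X/.O./.XO to 8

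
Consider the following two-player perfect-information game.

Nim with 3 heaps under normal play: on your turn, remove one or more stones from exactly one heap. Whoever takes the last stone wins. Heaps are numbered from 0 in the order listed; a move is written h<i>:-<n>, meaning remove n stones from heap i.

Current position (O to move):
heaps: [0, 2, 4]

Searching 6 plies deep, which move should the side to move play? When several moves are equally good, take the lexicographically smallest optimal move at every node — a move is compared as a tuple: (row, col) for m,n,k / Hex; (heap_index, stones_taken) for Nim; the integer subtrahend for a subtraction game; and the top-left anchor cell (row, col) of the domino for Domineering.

O's best at [(0,2,4)]: h2:-2

ply 1, O at (0,2,4) | h1:-1=-1→(0,1,4); h1:-2=-1→(0,0,4); h2:-1=-1→(0,2,3); h2:-2=+1→(0,2,2)*; h2:-3=-1→(0,2,1); h2:-4=-1→(0,2,0)
ply 2, X at (0,2,2) | h1:-1=-1→(0,1,2)*; h1:-2=-1→(0,0,2); h2:-1=-1→(0,2,1); h2:-2=-1→(0,2,0)
ply 3, O at (0,1,2) | h1:-1=-1→(0,0,2); h2:-1=+1→(0,1,1)*; h2:-2=-1→(0,1,0)
ply 4, X at (0,1,1) | h1:-1=-1→(0,0,1)*; h2:-1=-1→(0,1,0)
ply 5, O at (0,0,1) | h2:-1=+1→(0,0,0)*
ply 6: (0,0,0) is terminal -1 (X); from (0,2,4) depth 6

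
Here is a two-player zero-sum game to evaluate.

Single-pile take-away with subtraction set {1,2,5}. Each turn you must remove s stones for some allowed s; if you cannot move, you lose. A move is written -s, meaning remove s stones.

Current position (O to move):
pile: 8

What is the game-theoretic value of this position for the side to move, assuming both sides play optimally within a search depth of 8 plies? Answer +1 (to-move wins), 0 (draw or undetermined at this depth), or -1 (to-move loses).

value(8, O) = +1

ply 1, O at 8 | -1=-1→7; -2=+1→6*; -5=+1→3
ply 2, X at 6 | -1=-1→5*; -2=-1→4; -5=-1→1
ply 3, O at 5 | -1=-1→4; -2=+1→3*; -5=+1→0
ply 4, X at 3 | -1=-1→2*; -2=-1→1
ply 5, O at 2 | -1=-1→1; -2=+1→0*
ply 6: 0 is terminal -1 (X); from 8 depth 8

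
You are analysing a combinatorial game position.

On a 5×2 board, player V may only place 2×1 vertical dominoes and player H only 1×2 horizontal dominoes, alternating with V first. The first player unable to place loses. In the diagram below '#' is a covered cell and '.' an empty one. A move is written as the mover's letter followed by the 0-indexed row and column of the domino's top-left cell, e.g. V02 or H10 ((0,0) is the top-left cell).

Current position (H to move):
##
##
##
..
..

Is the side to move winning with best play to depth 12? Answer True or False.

p1 H@[##/##/##/../..]: H30[##/##/##/##/..]+1* H40[##/##/##/../##]+1
p2 V@[##/##/##/##/..] terminal -1; root [##/##/##/../..] d12

H winning at [##/##/##/../..]: True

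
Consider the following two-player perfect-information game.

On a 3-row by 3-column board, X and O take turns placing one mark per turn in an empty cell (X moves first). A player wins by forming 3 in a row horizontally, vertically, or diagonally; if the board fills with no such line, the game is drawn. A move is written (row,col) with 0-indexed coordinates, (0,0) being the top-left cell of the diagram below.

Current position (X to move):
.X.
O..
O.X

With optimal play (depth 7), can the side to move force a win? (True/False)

ply 1, X at .X./O../O.X | (0,0)=+1→XX./O../O.X*; (0,2)=-1→.XX/O../O.X; (1,1)=-1→.X./OX./O.X; (1,2)=-1→.X./O.X/O.X; (2,1)=-1→.X./O../OXX
ply 2, O at XX./O../O.X | (0,2)=-1→XXO/O../O.X*; (1,1)=-1→XX./OO./O.X; (1,2)=-1→XX./O.O/O.X; (2,1)=-1→XX./O../OOX
ply 3, X at XXO/O../O.X | (1,1)=+1→XXO/OX./O.X*; (1,2)=-1→XXO/O.X/O.X; (2,1)=-1→XXO/O../OXX
ply 4: XXO/OX./O.X is terminal -1 (O); from .X./O../O.X depth 7

X winning at [.X./O../O.X]: True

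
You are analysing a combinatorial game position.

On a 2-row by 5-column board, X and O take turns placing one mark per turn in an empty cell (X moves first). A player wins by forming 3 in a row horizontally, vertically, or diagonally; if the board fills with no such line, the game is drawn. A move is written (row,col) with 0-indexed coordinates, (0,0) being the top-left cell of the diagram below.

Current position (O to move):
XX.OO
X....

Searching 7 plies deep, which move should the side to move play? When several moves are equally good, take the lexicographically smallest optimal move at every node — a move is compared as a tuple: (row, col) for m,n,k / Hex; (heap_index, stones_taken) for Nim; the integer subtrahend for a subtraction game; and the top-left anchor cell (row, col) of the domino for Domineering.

O's best at [XX.OO/X....]: (0,2)

ply 1, O at XX.OO/X.... | (0,2)=+1→XXOOO/X....*; (1,1)=-1→XX.OO/XO...; (1,2)=-1→XX.OO/X.O..; (1,3)=-1→XX.OO/X..O.; (1,4)=-1→XX.OO/X...O
ply 2: XXOOO/X.... is terminal -1 (X); from XX.OO/X.... depth 7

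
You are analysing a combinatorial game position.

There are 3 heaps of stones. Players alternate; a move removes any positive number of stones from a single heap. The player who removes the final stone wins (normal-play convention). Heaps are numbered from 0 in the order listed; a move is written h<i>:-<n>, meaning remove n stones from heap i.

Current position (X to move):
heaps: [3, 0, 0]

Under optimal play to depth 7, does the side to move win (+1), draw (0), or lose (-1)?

p1 X@[(3,0,0)]: h0:-1[(2,0,0)]-1 h0:-2[(1,0,0)]-1 h0:-3[(0,0,0)]+1*
p2 O@[(0,0,0)] terminal -1; root [(3,0,0)] d7

value((3,0,0), X) = +1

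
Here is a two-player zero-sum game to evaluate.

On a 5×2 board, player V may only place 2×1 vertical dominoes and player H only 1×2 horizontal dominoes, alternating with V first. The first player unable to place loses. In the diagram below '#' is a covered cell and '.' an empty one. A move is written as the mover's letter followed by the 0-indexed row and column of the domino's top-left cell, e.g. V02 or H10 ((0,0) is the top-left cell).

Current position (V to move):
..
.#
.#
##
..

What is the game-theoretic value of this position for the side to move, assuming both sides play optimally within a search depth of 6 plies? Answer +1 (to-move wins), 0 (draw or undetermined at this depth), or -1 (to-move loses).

[../.#/.#/##/..] V move#1: V00:-1/#./##/.#/##/..*, V10:-1/../##/##/##/..
[#./##/.#/##/..] H move#2: H40:+1/#./##/.#/##/##*
[#./##/.#/##/##] end (terminal -1, V#3); searched ../.#/.#/##/.. to 6

value(../.#/.#/##/.., V) = -1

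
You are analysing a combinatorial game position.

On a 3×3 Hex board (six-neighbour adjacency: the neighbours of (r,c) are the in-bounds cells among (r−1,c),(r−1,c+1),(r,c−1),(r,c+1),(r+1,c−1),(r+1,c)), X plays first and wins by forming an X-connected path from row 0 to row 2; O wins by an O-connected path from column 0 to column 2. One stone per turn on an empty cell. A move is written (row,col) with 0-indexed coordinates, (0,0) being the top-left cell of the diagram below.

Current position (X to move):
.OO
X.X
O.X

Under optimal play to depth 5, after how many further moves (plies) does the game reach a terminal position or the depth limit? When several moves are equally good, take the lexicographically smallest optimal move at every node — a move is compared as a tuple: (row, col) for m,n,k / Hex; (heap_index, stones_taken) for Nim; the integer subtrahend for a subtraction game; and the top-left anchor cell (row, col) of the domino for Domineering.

PV length from [.OO/X.X/O.X]: 2 plies

p1 X@[.OO/X.X/O.X]: (0,0)[XOO/X.X/O.X]-1* (1,1)[.OO/XXX/O.X]-1 (2,1)[.OO/X.X/OXX]-1
p2 O@[XOO/X.X/O.X]: (1,1)[XOO/XOX/O.X]+1* (2,1)[XOO/X.X/OOX]-1
p3 X@[XOO/XOX/O.X] terminal -1; root [.OO/X.X/O.X] d5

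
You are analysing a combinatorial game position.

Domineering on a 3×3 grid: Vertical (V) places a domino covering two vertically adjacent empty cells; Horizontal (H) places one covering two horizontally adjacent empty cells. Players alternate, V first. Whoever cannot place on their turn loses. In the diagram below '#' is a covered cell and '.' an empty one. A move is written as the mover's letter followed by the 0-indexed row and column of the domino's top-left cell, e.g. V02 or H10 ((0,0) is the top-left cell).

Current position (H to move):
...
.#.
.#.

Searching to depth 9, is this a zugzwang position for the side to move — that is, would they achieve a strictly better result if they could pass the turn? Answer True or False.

zugzwang(.../.#./.#., H) = False

ply 1, H at .../.#./.#. | H00=-1→##./.#./.#.*; H01=-1→.##/.#./.#.
ply 2, V at ##./.#./.#. | V02=+1→###/.##/.#.*; V10=+1→##./##./##.; V12=+1→##./.##/.##
ply 3: ###/.##/.#. is terminal -1 (H); from .../.#./.#. depth 9
suppose H passes — search the same position with V to move:
pass> ply 1, V at .../.#./.#. | V00=+1→#../##./.#.*; V02=+1→..#/.##/.#.; V10=+1→.../##./##.; V12=+1→.../.##/.##
pass> ply 2, H at #../##./.#. | H01=-1→###/##./.#.*
pass> ply 3, V at ###/##./.#. | V12=+1→###/###/.##*
pass> ply 4: ###/###/.## is terminal -1 (H); from .../.#./.#. depth 9
for H: play -1, pass -1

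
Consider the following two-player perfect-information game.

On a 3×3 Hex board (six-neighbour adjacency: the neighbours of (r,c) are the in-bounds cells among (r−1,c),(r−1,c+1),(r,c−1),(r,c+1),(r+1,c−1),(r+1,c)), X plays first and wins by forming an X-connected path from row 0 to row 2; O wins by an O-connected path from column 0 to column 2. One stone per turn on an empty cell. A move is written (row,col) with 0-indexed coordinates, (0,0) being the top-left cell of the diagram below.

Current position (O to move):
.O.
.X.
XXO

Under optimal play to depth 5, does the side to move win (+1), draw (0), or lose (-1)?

value(.O./.X./XXO, O) = +1

ply 1, O at .O./.X./XXO | (0,0)=-1→OO./.X./XXO; (0,2)=+1→.OO/.X./XXO*; (1,0)=-1→.O./OX./XXO; (1,2)=-1→.O./.XO/XXO
ply 2, X at .OO/.X./XXO | (0,0)=-1→XOO/.X./XXO*; (1,0)=-1→.OO/XX./XXO; (1,2)=-1→.OO/.XX/XXO
ply 3, O at XOO/.X./XXO | (1,0)=+1→XOO/OX./XXO*; (1,2)=-1→XOO/.XO/XXO
ply 4: XOO/OX./XXO is terminal -1 (X); from .O./.X./XXO depth 5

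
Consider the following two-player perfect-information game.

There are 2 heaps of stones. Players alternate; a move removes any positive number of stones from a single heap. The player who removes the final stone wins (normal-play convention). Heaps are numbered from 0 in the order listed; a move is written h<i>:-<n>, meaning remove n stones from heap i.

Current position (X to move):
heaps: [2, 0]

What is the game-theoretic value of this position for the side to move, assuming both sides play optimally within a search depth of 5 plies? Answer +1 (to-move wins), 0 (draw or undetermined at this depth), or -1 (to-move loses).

value((2,0), X) = +1

[(2,0)] X move#1: h0:-1:-1/(1,0), h0:-2:+1/(0,0)*
[(0,0)] end (terminal -1, O#2); searched (2,0) to 5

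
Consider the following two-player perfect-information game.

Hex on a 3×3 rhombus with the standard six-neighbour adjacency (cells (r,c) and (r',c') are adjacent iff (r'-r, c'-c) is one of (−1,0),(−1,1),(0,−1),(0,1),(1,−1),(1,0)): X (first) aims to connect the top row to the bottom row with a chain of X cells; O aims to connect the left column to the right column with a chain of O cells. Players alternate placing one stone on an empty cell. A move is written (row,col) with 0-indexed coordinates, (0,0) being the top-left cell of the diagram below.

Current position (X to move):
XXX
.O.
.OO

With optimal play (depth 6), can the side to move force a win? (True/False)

X winning at [XXX/.O./.OO]: False

[XXX/.O./.OO] X move#1: (1,0):-1/XXX/XO./.OO*, (1,2):-1/XXX/.OX/.OO, (2,0):-1/XXX/.O./XOO
[XXX/XO./.OO] O move#2: (1,2):-1/XXX/XOO/.OO, (2,0):+1/XXX/XO./OOO*
[XXX/XO./OOO] end (terminal -1, X#3); searched XXX/.O./.OO to 6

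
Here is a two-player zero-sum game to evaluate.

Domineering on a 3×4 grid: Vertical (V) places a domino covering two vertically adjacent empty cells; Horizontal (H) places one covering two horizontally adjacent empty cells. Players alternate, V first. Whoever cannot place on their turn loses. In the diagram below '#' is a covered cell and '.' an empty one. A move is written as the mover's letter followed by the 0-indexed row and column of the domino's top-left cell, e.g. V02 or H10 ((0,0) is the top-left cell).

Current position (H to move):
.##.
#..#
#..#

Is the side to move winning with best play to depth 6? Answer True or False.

H winning at [.##./#..#/#..#]: True

p1 H@[.##./#..#/#..#]: H11[.##./####/#..#]+1* H21[.##./#..#/####]+1
p2 V@[.##./####/#..#] terminal -1; root [.##./#..#/#..#] d6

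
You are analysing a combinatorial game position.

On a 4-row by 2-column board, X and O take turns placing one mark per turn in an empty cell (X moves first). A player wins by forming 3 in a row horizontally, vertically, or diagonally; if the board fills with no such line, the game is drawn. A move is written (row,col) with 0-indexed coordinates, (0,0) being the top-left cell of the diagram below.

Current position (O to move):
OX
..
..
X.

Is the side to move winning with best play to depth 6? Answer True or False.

ply 1, O at OX/../../X. | (1,0)=+0→OX/O./../X.*; (1,1)=+0→OX/.O/../X.; (2,0)=+0→OX/../O./X.; (2,1)=+0→OX/../.O/X.; (3,1)=+0→OX/../../XO
ply 2, X at OX/O./../X. | (1,1)=-1→OX/OX/../X.; (2,0)=+0→OX/O./X./X.*; (2,1)=-1→OX/O./.X/X.; (3,1)=-1→OX/O./../XX
ply 3, O at OX/O./X./X. | (1,1)=+0→OX/OO/X./X.*; (2,1)=+0→OX/O./XO/X.; (3,1)=+0→OX/O./X./XO
ply 4, X at OX/OO/X./X. | (2,1)=+0→OX/OO/XX/X.*; (3,1)=+0→OX/OO/X./XX
ply 5, O at OX/OO/XX/X. | (3,1)=+0→OX/OO/XX/XO*
ply 6: OX/OO/XX/XO is terminal +0 (X); from OX/../../X. depth 6

O winning at [OX/../../X.]: False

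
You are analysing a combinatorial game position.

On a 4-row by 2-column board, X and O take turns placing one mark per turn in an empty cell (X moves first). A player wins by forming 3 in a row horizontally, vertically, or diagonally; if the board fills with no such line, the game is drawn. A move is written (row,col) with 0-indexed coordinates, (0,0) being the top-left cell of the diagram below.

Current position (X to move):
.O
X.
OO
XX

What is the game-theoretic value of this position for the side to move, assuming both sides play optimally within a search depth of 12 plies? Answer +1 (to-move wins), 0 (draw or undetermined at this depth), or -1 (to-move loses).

ply 1, X at .O/X./OO/XX | (0,0)=-1→XO/X./OO/XX; (1,1)=+0→.O/XX/OO/XX*
ply 2, O at .O/XX/OO/XX | (0,0)=+0→OO/XX/OO/XX*
ply 3: OO/XX/OO/XX is terminal +0 (X); from .O/X./OO/XX depth 12

value(.O/X./OO/XX, X) = 0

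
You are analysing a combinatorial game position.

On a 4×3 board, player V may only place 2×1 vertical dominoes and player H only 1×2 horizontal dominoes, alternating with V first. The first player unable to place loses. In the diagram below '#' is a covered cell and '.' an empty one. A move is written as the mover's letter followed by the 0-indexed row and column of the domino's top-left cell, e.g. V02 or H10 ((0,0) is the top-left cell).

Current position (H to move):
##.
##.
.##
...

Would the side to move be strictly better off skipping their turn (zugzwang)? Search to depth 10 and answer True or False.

ply 1, H at ##./##./.##/... | H30=-1→##./##./.##/##.*; H31=-1→##./##./.##/.##
ply 2, V at ##./##./.##/##. | V02=+1→###/###/.##/##.*
ply 3: ###/###/.##/##. is terminal -1 (H); from ##./##./.##/... depth 10
pass branch (V moves first from the same position):
  | ply 1, V at ##./##./.##/... | V02=-1→###/###/.##/...; V20=+1→##./##./###/#..*
  | ply 2, H at ##./##./###/#.. | H31=-1→##./##./###/###*
  | ply 3, V at ##./##./###/### | V02=+1→###/###/###/###*
  | ply 4: ###/###/###/### is terminal -1 (H); from ##./##./.##/... depth 10
H moving scores -1; H passing scores -1

zugzwang(##./##./.##/..., H) = False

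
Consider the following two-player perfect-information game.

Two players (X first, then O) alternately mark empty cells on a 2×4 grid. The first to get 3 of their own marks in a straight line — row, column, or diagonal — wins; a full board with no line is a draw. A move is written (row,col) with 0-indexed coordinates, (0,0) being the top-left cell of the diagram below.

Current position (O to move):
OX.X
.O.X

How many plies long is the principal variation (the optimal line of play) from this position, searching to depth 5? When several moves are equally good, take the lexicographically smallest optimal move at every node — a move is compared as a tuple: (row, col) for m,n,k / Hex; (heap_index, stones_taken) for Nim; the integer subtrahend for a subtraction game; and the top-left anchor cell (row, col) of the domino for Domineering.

p1 O@[OX.X/.O.X]: (0,2)[OXOX/.O.X]+0* (1,0)[OX.X/OO.X]-1 (1,2)[OX.X/.OOX]-1
p2 X@[OXOX/.O.X]: (1,0)[OXOX/XO.X]+0* (1,2)[OXOX/.OXX]+0
p3 O@[OXOX/XO.X]: (1,2)[OXOX/XOOX]+0*
p4 X@[OXOX/XOOX] terminal +0; root [OX.X/.O.X] d5

PV length from [OX.X/.O.X]: 3 plies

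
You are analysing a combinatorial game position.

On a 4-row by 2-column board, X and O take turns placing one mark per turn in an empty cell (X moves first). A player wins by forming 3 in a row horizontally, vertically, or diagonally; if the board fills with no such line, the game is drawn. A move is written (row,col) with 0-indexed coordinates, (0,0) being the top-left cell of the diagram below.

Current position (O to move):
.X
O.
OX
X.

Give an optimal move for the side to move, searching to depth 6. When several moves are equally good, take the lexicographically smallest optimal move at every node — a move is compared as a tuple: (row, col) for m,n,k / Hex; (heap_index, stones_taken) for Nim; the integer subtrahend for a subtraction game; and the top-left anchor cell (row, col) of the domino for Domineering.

p1 O@[.X/O./OX/X.]: (0,0)[OX/O./OX/X.]+1* (1,1)[.X/OO/OX/X.]+0 (3,1)[.X/O./OX/XO]-1
p2 X@[OX/O./OX/X.] terminal -1; root [.X/O./OX/X.] d6

O's best at [.X/O./OX/X.]: (0,0)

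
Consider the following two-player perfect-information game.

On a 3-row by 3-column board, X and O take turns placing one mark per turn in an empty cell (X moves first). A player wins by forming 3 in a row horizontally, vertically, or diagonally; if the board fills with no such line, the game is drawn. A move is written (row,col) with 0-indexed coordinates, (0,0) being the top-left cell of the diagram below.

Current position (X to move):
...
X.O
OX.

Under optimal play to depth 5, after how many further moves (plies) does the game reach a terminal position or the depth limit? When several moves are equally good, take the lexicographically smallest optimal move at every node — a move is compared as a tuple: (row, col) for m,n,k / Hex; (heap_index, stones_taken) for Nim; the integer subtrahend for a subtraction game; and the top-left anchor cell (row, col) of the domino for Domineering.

p1 X@[.../X.O/OX.]: (0,0)[X../X.O/OX.]-1 (0,1)[.X./X.O/OX.]+0* (0,2)[..X/X.O/OX.]+0 (1,1)[.../XXO/OX.]+0 (2,2)[.../X.O/OXX]+0
p2 O@[.X./X.O/OX.]: (0,0)[OX./X.O/OX.]-1 (0,2)[.XO/X.O/OX.]-1 (1,1)[.X./XOO/OX.]+0* (2,2)[.X./X.O/OXO]-1
p3 X@[.X./XOO/OX.]: (0,0)[XX./XOO/OX.]-1 (0,2)[.XX/XOO/OX.]+0* (2,2)[.X./XOO/OXX]-1
p4 O@[.XX/XOO/OX.]: (0,0)[OXX/XOO/OX.]+0* (2,2)[.XX/XOO/OXO]-1
p5 X@[OXX/XOO/OX.]: (2,2)[OXX/XOO/OXX]+0*
p6 O@[OXX/XOO/OXX] terminal +0; root [.../X.O/OX.] d5

PV length from [.../X.O/OX.]: 5 plies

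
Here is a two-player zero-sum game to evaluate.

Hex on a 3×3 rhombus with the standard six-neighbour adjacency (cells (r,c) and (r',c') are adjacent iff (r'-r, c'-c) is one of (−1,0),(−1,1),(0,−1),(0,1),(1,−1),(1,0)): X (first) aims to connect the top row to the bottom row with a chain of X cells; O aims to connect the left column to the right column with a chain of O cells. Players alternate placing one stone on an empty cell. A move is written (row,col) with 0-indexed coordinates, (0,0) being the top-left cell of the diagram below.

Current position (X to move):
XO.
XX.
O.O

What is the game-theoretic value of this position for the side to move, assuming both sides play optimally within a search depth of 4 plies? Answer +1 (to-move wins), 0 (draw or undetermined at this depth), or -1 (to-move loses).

ply 1, X at XO./XX./O.O | (0,2)=-1→XOX/XX./O.O; (1,2)=-1→XO./XXX/O.O; (2,1)=+1→XO./XX./OXO*
ply 2: XO./XX./OXO is terminal -1 (O); from XO./XX./O.O depth 4

value(XO./XX./O.O, X) = +1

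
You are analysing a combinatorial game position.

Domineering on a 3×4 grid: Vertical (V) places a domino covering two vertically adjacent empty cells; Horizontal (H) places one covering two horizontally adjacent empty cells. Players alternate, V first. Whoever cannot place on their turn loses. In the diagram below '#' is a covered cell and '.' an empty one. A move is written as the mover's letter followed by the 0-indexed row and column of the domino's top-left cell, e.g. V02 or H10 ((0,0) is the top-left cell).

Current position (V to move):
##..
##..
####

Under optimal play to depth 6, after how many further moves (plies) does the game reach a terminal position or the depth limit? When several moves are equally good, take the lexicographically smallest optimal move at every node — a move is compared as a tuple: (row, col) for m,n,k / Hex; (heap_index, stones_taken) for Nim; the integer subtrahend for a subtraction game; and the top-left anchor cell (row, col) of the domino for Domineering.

ply 1, V at ##../##../#### | V02=+1→###./###./####*; V03=+1→##.#/##.#/####
ply 2: ###./###./#### is terminal -1 (H); from ##../##../#### depth 6

PV length from [##../##../####]: 1 ply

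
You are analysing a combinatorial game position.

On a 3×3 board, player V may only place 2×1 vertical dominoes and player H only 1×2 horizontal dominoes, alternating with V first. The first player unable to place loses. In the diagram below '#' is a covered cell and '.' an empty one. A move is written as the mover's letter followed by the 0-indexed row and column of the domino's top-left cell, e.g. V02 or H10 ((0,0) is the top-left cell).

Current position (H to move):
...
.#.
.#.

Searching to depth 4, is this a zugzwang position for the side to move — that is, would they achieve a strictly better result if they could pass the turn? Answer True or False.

zugzwang(.../.#./.#., H) = False

p1 H@[.../.#./.#.]: H00[##./.#./.#.]-1* H01[.##/.#./.#.]-1
p2 V@[##./.#./.#.]: V02[###/.##/.#.]+1* V10[##./##./##.]+1 V12[##./.##/.##]+1
p3 H@[###/.##/.#.] terminal -1; root [.../.#./.#.] d4
if H skipped the turn, V would face:
~ p1 V@[.../.#./.#.]: V00[#../##./.#.]+1* V02[..#/.##/.#.]+1 V10[.../##./##.]+1 V12[.../.##/.##]+1
~ p2 H@[#../##./.#.]: H01[###/##./.#.]-1*
~ p3 V@[###/##./.#.]: V12[###/###/.##]+1*
~ p4 H@[###/###/.##] terminal -1; root [.../.#./.#.] d4
compare (H): move=-1 vs pass=-1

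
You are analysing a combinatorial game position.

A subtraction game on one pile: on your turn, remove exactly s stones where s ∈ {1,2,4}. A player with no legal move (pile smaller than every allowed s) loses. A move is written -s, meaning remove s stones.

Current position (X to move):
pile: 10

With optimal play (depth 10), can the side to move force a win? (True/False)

p1 X@[10]: -1[9]+1* -2[8]-1 -4[6]+1
p2 O@[9]: -1[8]-1* -2[7]-1 -4[5]-1
p3 X@[8]: -1[7]-1 -2[6]+1* -4[4]-1
p4 O@[6]: -1[5]-1* -2[4]-1 -4[2]-1
p5 X@[5]: -1[4]-1 -2[3]+1* -4[1]-1
p6 O@[3]: -1[2]-1* -2[1]-1
p7 X@[2]: -1[1]-1 -2[0]+1*
p8 O@[0] terminal -1; root [10] d10

X winning at [10]: True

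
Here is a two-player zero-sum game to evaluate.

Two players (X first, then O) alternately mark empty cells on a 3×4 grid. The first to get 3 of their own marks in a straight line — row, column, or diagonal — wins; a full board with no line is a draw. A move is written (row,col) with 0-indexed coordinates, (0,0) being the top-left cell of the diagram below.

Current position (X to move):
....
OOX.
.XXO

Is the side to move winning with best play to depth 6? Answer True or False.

ply 1, X at ..../OOX./.XXO | (0,0)=+1→X.../OOX./.XXO*; (0,1)=+1→.X../OOX./.XXO; (0,2)=+1→..X./OOX./.XXO; (0,3)=+1→...X/OOX./.XXO; (1,3)=+1→..../OOXX/.XXO; (2,0)=+1→..../OOX./XXXO
ply 2, O at X.../OOX./.XXO | (0,1)=-1→XO../OOX./.XXO*; (0,2)=-1→X.O./OOX./.XXO; (0,3)=-1→X..O/OOX./.XXO; (1,3)=-1→X.../OOXO/.XXO; (2,0)=-1→X.../OOX./OXXO
ply 3, X at XO../OOX./.XXO | (0,2)=+1→XOX./OOX./.XXO*; (0,3)=+1→XO.X/OOX./.XXO; (1,3)=+1→XO../OOXX/.XXO; (2,0)=+1→XO../OOX./XXXO
ply 4: XOX./OOX./.XXO is terminal -1 (O); from ..../OOX./.XXO depth 6

X winning at [..../OOX./.XXO]: True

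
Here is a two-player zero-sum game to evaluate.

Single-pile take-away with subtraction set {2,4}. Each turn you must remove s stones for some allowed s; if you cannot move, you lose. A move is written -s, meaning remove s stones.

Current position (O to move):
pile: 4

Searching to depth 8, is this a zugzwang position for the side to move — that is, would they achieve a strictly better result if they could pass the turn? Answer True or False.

zugzwang(4, O) = False

ply 1, O at 4 | -2=-1→2; -4=+1→0*
ply 2: 0 is terminal -1 (X); from 4 depth 8
if O skipped the turn, X would face:
~ ply 1, X at 4 | -2=-1→2; -4=+1→0*
~ ply 2: 0 is terminal -1 (O); from 4 depth 8
compare (O): move=+1 vs pass=-1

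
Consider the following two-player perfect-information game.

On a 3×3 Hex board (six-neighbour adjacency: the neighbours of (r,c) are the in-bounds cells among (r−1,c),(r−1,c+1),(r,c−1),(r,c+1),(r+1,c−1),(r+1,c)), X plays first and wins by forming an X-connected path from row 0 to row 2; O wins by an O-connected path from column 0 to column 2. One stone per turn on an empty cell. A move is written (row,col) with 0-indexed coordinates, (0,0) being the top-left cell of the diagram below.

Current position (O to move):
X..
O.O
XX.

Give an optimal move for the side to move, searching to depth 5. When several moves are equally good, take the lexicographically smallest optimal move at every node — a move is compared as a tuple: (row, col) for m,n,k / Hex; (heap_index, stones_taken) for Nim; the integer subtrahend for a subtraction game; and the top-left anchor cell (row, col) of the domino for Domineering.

ply 1, O at X../O.O/XX. | (0,1)=+1→XO./O.O/XX.*; (0,2)=+1→X.O/O.O/XX.; (1,1)=+1→X../OOO/XX.; (2,2)=-1→X../O.O/XXO
ply 2, X at XO./O.O/XX. | (0,2)=-1→XOX/O.O/XX.*; (1,1)=-1→XO./OXO/XX.; (2,2)=-1→XO./O.O/XXX
ply 3, O at XOX/O.O/XX. | (1,1)=+1→XOX/OOO/XX.*; (2,2)=-1→XOX/O.O/XXO
ply 4: XOX/OOO/XX. is terminal -1 (X); from X../O.O/XX. depth 5

O's best at [X../O.O/XX.]: (0,1)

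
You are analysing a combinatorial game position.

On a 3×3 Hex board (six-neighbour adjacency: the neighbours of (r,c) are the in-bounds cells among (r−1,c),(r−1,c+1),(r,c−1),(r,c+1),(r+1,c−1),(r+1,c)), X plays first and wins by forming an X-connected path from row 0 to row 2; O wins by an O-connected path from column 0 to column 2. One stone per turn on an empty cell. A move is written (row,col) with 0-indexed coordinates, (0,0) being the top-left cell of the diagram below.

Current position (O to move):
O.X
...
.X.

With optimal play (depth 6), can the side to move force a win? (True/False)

O winning at [O.X/.../.X.]: False

ply 1, O at O.X/.../.X. | (0,1)=-1→OOX/.../.X.*; (1,0)=-1→O.X/O../.X.; (1,1)=-1→O.X/.O./.X.; (1,2)=-1→O.X/..O/.X.; (2,0)=-1→O.X/.../OX.; (2,2)=-1→O.X/.../.XO
ply 2, X at OOX/.../.X. | (1,0)=+1→OOX/X../.X.*; (1,1)=+1→OOX/.X./.X.; (1,2)=+1→OOX/..X/.X.; (2,0)=+1→OOX/.../XX.; (2,2)=+1→OOX/.../.XX
ply 3, O at OOX/X../.X. | (1,1)=-1→OOX/XO./.X.*; (1,2)=-1→OOX/X.O/.X.; (2,0)=-1→OOX/X../OX.; (2,2)=-1→OOX/X../.XO
ply 4, X at OOX/XO./.X. | (1,2)=+1→OOX/XOX/.X.*; (2,0)=-1→OOX/XO./XX.; (2,2)=-1→OOX/XO./.XX
ply 5: OOX/XOX/.X. is terminal -1 (O); from O.X/.../.X. depth 6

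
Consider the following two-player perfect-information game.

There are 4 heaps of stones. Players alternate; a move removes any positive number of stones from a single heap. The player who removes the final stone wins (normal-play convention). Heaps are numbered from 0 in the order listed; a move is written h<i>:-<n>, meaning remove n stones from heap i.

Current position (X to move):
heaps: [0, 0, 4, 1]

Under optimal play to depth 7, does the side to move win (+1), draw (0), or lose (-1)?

value((0,0,4,1), X) = +1

p1 X@[(0,0,4,1)]: h2:-1[(0,0,3,1)]-1 h2:-2[(0,0,2,1)]-1 h2:-3[(0,0,1,1)]+1* h2:-4[(0,0,0,1)]-1 h3:-1[(0,0,4,0)]-1
p2 O@[(0,0,1,1)]: h2:-1[(0,0,0,1)]-1* h3:-1[(0,0,1,0)]-1
p3 X@[(0,0,0,1)]: h3:-1[(0,0,0,0)]+1*
p4 O@[(0,0,0,0)] terminal -1; root [(0,0,4,1)] d7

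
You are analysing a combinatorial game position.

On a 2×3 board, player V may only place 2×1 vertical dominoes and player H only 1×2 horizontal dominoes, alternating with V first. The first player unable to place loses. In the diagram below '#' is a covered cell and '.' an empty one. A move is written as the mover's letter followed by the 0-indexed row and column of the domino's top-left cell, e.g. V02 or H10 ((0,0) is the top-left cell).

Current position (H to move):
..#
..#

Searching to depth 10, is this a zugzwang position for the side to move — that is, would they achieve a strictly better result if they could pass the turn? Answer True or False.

zugzwang(..#/..#, H) = False

p1 H@[..#/..#]: H00[###/..#]+1* H10[..#/###]+1
p2 V@[###/..#] terminal -1; root [..#/..#] d10
pass branch (V moves first from the same position):
  | p1 V@[..#/..#]: V00[#.#/#.#]+1* V01[.##/.##]+1
  | p2 H@[#.#/#.#] terminal -1; root [..#/..#] d10
H moving scores +1; H passing scores -1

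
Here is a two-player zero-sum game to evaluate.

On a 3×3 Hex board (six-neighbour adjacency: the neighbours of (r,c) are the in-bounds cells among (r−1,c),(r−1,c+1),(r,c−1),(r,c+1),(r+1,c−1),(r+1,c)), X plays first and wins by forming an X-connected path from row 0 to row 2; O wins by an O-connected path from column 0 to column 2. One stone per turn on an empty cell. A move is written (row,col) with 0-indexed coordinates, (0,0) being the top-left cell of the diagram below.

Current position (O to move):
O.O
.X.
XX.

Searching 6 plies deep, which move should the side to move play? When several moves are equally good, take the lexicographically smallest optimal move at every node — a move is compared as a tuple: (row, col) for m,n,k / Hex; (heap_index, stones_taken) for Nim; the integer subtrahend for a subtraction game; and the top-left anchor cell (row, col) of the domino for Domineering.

O's best at [O.O/.X./XX.]: (0,1)

[O.O/.X./XX.] O move#1: (0,1):+1/OOO/.X./XX.*, (1,0):-1/O.O/OX./XX., (1,2):-1/O.O/.XO/XX., (2,2):-1/O.O/.X./XXO
[OOO/.X./XX.] end (terminal -1, X#2); searched O.O/.X./XX. to 6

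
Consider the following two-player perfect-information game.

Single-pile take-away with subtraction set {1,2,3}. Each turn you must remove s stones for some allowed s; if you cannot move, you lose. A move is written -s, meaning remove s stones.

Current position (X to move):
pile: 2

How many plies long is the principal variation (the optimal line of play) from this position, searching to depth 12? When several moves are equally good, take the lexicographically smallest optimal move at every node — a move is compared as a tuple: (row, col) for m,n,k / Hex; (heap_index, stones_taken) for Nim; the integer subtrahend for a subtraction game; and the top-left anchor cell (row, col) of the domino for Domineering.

[2] X move#1: -1:-1/1, -2:+1/0*
[0] end (terminal -1, O#2); searched 2 to 12

PV length from [2]: 1 ply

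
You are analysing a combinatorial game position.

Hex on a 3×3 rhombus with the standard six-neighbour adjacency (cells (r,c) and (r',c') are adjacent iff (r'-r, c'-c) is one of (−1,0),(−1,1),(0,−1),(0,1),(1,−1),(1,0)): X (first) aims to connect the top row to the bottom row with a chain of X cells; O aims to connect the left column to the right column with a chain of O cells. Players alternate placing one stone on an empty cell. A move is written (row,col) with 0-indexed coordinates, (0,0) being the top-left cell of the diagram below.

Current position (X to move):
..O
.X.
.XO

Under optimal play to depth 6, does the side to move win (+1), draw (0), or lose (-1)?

value(..O/.X./.XO, X) = +1

p1 X@[..O/.X./.XO]: (0,0)[X.O/.X./.XO]+1* (0,1)[.XO/.X./.XO]+1 (1,0)[..O/XX./.XO]+1 (1,2)[..O/.XX/.XO]-1 (2,0)[..O/.X./XXO]-1
p2 O@[X.O/.X./.XO]: (0,1)[XOO/.X./.XO]-1* (1,0)[X.O/OX./.XO]-1 (1,2)[X.O/.XO/.XO]-1 (2,0)[X.O/.X./OXO]-1
p3 X@[XOO/.X./.XO]: (1,0)[XOO/XX./.XO]+1* (1,2)[XOO/.XX/.XO]-1 (2,0)[XOO/.X./XXO]-1
p4 O@[XOO/XX./.XO] terminal -1; root [..O/.X./.XO] d6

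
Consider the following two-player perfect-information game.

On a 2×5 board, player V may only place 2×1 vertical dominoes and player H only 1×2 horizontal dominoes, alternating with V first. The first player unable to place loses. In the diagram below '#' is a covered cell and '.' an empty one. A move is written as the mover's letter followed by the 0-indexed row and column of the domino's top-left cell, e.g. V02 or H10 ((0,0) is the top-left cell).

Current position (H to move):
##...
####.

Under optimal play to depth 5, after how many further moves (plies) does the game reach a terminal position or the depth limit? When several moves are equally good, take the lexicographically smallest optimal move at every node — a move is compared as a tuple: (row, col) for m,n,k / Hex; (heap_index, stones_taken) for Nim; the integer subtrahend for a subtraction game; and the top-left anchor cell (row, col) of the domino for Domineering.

ply 1, H at ##.../####. | H02=-1→####./####.; H03=+1→##.##/####.*
ply 2: ##.##/####. is terminal -1 (V); from ##.../####. depth 5

PV length from [##.../####.]: 1 ply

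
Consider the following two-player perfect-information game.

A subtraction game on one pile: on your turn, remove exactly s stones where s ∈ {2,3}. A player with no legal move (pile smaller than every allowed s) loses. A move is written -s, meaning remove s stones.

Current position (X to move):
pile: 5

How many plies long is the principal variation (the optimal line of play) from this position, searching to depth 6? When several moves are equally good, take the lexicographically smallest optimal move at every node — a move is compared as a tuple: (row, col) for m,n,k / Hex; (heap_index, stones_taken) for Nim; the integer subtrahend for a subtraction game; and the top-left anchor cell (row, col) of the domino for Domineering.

PV length from [5]: 2 plies

[5] X move#1: -2:-1/3*, -3:-1/2
[3] O move#2: -2:+1/1*, -3:+1/0
[1] end (terminal -1, X#3); searched 5 to 6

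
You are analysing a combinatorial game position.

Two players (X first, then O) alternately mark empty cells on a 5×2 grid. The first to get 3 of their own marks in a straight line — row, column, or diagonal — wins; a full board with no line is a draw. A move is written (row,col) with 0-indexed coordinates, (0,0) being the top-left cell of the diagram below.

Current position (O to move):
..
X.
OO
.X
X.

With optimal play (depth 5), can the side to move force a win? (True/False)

ply 1, O at ../X./OO/.X/X. | (0,0)=+0→O./X./OO/.X/X.*; (0,1)=+0→.O/X./OO/.X/X.; (1,1)=+0→../XO/OO/.X/X.; (3,0)=+0→../X./OO/OX/X.; (4,1)=+0→../X./OO/.X/XO
ply 2, X at O./X./OO/.X/X. | (0,1)=+0→OX/X./OO/.X/X.*; (1,1)=+0→O./XX/OO/.X/X.; (3,0)=+0→O./X./OO/XX/X.; (4,1)=+0→O./X./OO/.X/XX
ply 3, O at OX/X./OO/.X/X. | (1,1)=+0→OX/XO/OO/.X/X.*; (3,0)=+0→OX/X./OO/OX/X.; (4,1)=+0→OX/X./OO/.X/XO
ply 4, X at OX/XO/OO/.X/X. | (3,0)=+0→OX/XO/OO/XX/X.*; (4,1)=+0→OX/XO/OO/.X/XX
ply 5, O at OX/XO/OO/XX/X. | (4,1)=+0→OX/XO/OO/XX/XO*
ply 6: OX/XO/OO/XX/XO is terminal +0 (X); from ../X./OO/.X/X. depth 5

O winning at [../X./OO/.X/X.]: False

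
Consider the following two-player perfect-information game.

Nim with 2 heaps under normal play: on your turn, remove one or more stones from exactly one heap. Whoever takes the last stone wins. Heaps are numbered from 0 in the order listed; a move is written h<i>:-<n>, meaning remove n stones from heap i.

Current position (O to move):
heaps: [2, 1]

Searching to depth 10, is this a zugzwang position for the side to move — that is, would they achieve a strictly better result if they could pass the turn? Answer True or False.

[(2,1)] O move#1: h0:-1:+1/(1,1)*, h0:-2:-1/(0,1), h1:-1:-1/(2,0)
[(1,1)] X move#2: h0:-1:-1/(0,1)*, h1:-1:-1/(1,0)
[(0,1)] O move#3: h1:-1:+1/(0,0)*
[(0,0)] end (terminal -1, X#4); searched (2,1) to 10
suppose O passes — search the same position with X to move:
pass> [(2,1)] X move#1: h0:-1:+1/(1,1)*, h0:-2:-1/(0,1), h1:-1:-1/(2,0)
pass> [(1,1)] O move#2: h0:-1:-1/(0,1)*, h1:-1:-1/(1,0)
pass> [(0,1)] X move#3: h1:-1:+1/(0,0)*
pass> [(0,0)] end (terminal -1, O#4); searched (2,1) to 10
for O: play +1, pass -1

zugzwang((2,1), O) = False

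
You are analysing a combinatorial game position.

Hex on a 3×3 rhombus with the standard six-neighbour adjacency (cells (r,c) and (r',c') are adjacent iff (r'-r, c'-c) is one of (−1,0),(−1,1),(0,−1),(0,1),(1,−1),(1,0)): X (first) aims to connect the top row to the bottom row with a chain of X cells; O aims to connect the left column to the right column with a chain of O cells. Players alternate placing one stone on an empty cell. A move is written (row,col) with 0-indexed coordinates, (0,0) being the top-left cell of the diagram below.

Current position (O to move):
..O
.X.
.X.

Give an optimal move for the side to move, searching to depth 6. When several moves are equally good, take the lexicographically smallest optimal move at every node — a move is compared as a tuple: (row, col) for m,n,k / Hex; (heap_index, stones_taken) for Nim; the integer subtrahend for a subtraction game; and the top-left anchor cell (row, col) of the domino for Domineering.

[..O/.X./.X.] O move#1: (0,0):-1/O.O/.X./.X., (0,1):+1/.OO/.X./.X.*, (1,0):-1/..O/OX./.X., (1,2):-1/..O/.XO/.X., (2,0):-1/..O/.X./OX., (2,2):-1/..O/.X./.XO
[.OO/.X./.X.] X move#2: (0,0):-1/XOO/.X./.X.*, (1,0):-1/.OO/XX./.X., (1,2):-1/.OO/.XX/.X., (2,0):-1/.OO/.X./XX., (2,2):-1/.OO/.X./.XX
[XOO/.X./.X.] O move#3: (1,0):+1/XOO/OX./.X.*, (1,2):-1/XOO/.XO/.X., (2,0):-1/XOO/.X./OX., (2,2):-1/XOO/.X./.XO
[XOO/OX./.X.] end (terminal -1, X#4); searched ..O/.X./.X. to 6

O's best at [..O/.X./.X.]: (0,1)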